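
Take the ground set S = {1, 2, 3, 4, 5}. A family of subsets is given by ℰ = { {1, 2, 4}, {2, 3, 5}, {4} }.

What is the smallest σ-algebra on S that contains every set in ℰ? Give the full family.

Answer: σ(ℰ) = { ∅, {1}, {2}, {4}, {1, 2}, {1, 4}, {2, 4}, {3, 5}, {1, 2, 4}, {1, 3, 5}, {2, 3, 5}, {3, 4, 5}, {1, 2, 3, 5}, {1, 3, 4, 5}, {2, 3, 4, 5}, S }

Trace:
Initial family (5 sets): { ∅, {4}, {1, 2, 4}, {2, 3, 5}, S }.
Pass 1: 4 new —
  {1, 4}  = S∖{2, 3, 5}
  {3, 5}  = S∖{1, 2, 4}
  {1, 2, 3, 5}  = S∖{4}
  {2, 3, 4, 5}  = {2, 3, 5} ∪ {4}
  (now 9)
Pass 2. New:
  {1}  = S∖{2, 3, 4, 5}
  {3, 4, 5}  = {4} ∪ {3, 5}
  {1, 3, 4, 5}  = {1, 4} ∪ {3, 5}
  (now 12)
Pass 3 (3 new):
  {2}  = S∖{1, 3, 4, 5}
  {1, 2}  = S∖{3, 4, 5}
  {1, 3, 5}  = {3, 5} ∪ {1}
  (now 15)
Pass 4: +1 →
  {2, 4}  = S∖{1, 3, 5}
  (now 16)
Pass 5 adds nothing — fixpoint reached.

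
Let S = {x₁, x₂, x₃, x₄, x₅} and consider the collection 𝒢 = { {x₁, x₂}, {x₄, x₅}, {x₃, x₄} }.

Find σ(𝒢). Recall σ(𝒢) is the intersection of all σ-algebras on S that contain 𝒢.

σ(𝒢) (16 sets): { ∅, {x₃}, {x₄}, {x₅}, {x₁, x₂}, {x₃, x₄}, {x₃, x₅}, {x₄, x₅}, {x₁, x₂, x₃}, {x₁, x₂, x₄}, {x₁, x₂, x₅}, {x₃, x₄, x₅}, {x₁, x₂, x₃, x₄}, {x₁, x₂, x₃, x₅}, {x₁, x₂, x₄, x₅}, S }

Working:
Start: 𝒢 ∪ {∅, S} = { ∅, {x₁, x₂}, {x₃, x₄}, {x₄, x₅}, S }.
Step 1: 5 new —
  {x₁, x₂, x₃}  = complement {x₄, x₅}
  {x₁, x₂, x₅}  = complement {x₃, x₄}
  {x₃, x₄, x₅}  = complement {x₁, x₂}
  {x₁, x₂, x₃, x₄}  = {x₃, x₄} ∪ {x₁, x₂}
  {x₁, x₂, x₄, x₅}  = {x₄, x₅} ∪ {x₁, x₂}
Step 2: +3 →
  {x₃}  = complement {x₁, x₂, x₄, x₅}
  {x₅}  = complement {x₁, x₂, x₃, x₄}
  {x₁, x₂, x₃, x₅}  = {x₁, x₂, x₃} ∪ {x₁, x₂, x₅}
Step 3 adds 2:
  {x₄}  = complement {x₁, x₂, x₃, x₅}
  {x₃, x₅}  = {x₃} ∪ {x₅}
Step 4: 1 new —
  {x₁, x₂, x₄}  = complement {x₃, x₅}
After Step 5 the family is unchanged; done.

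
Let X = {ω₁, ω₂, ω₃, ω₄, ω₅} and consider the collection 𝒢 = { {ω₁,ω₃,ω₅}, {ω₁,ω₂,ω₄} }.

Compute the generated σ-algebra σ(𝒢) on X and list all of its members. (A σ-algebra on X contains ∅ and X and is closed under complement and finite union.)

σ(𝒢) (8 sets): { {}, {ω₁}, {ω₂,ω₄}, {ω₃,ω₅}, {ω₁,ω₂,ω₄}, {ω₁,ω₃,ω₅}, {ω₂,ω₃,ω₄,ω₅}, X }

Trace:
Seed the family with 𝒢 together with ∅ and X: { {}, {ω₁,ω₂,ω₄}, {ω₁,ω₃,ω₅}, X }.
Iteration 1: +2 →
  {ω₂,ω₄}  = ᶜ of {ω₁,ω₃,ω₅}
  {ω₃,ω₅}  = ᶜ of {ω₁,ω₂,ω₄}
  (now 6)
Iteration 2: 1 new —
  {ω₂,ω₃,ω₄,ω₅}  = {ω₃,ω₅} ∪ {ω₂,ω₄}
  (now 7)
Iteration 3: +1 →
  {ω₁}  = ᶜ of {ω₂,ω₃,ω₄,ω₅}
  (now 8)
After Iteration 4 the family is unchanged; done.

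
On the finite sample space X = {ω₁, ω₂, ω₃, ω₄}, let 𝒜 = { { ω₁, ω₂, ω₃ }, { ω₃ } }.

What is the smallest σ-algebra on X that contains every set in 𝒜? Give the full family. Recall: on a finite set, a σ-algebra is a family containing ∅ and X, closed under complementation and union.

σ(𝒜) = { {  }, { ω₃ }, { ω₄ }, { ω₁, ω₂ }, { ω₃, ω₄ }, { ω₁, ω₂, ω₃ }, { ω₁, ω₂, ω₄ }, X }

Check:
Begin from { {  }, { ω₃ }, { ω₁, ω₂, ω₃ }, X } (that is, 𝒜 plus ∅ and X).
Pass 1 (2 new):
  { ω₄ }  = X∖{ ω₁, ω₂, ω₃ }
  { ω₁, ω₂, ω₄ }  = X∖{ ω₃ }
  |family| = 6
Pass 2 (1 new):
  { ω₃, ω₄ }  = { ω₃ } ∪ { ω₄ }
  |family| = 7
Pass 3: 1 new —
  { ω₁, ω₂ }  = X∖{ ω₃, ω₄ }
  |family| = 8
Pass 4: already closed under ᶜ and ∪.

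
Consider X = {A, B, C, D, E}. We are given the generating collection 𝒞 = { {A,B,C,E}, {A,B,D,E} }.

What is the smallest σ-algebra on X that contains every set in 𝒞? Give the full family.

Start: 𝒞 ∪ {∅, X} = { {}, {A,B,C,E}, {A,B,D,E}, X }.
Iteration 1 adds 2:
  {C}  = ᶜ of {A,B,D,E}
  {D}  = ᶜ of {A,B,C,E}
  [6 total]
Iteration 2 (1 new):
  {C,D}  = {C} ∪ {D}
  [7 total]
Iteration 3: +1 →
  {A,B,E}  = ᶜ of {C,D}
  [8 total]
Iteration 4 adds nothing — fixpoint reached.

Hence σ(𝒞) has 8 members: { {}, {C}, {D}, {C,D}, {A,B,E}, {A,B,C,E}, {A,B,D,E}, X }.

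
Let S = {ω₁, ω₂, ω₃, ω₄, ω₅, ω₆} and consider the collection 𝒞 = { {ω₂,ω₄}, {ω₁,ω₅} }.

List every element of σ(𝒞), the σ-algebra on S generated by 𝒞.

Start: 𝒞 ∪ {∅, S} = { ∅, {ω₁,ω₅}, {ω₂,ω₄}, S }.
Pass 1 adds 3:
  {ω₁,ω₂,ω₄,ω₅}  = {ω₂,ω₄} ∪ {ω₁,ω₅}
  {ω₁,ω₃,ω₅,ω₆}  = complement {ω₂,ω₄}
  {ω₂,ω₃,ω₄,ω₆}  = complement {ω₁,ω₅}
  (now 7)
Pass 2: +1 →
  {ω₃,ω₆}  = complement {ω₁,ω₂,ω₄,ω₅}
  (now 8)
After Pass 3 the family is unchanged; done.

Hence σ(𝒞) has 8 members: { ∅, {ω₁,ω₅}, {ω₂,ω₄}, {ω₃,ω₆}, {ω₁,ω₂,ω₄,ω₅}, {ω₁,ω₃,ω₅,ω₆}, {ω₂,ω₃,ω₄,ω₆}, S }.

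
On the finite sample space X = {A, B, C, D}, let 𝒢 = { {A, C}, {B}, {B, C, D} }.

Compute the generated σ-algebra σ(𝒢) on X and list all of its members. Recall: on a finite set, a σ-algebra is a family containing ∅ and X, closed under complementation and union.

Answer: σ(𝒢) = { ∅, {A}, {B}, {C}, {D}, {A, B}, {A, C}, {A, D}, {B, C}, {B, D}, {C, D}, {A, B, C}, {A, B, D}, {A, C, D}, {B, C, D}, X }

Working:
Initial family (5 sets): { ∅, {B}, {A, C}, {B, C, D}, X }.
Iteration 1 adds 4:
  {A}  = ᶜ of {B, C, D}
  {B, D}  = ᶜ of {A, C}
  {A, B, C}  = {A, C} ∪ {B}
  {A, C, D}  = ᶜ of {B}
  (now 9)
Iteration 2: +3 →
  {D}  = ᶜ of {A, B, C}
  {A, B}  = {B} ∪ {A}
  {A, B, D}  = {B, D} ∪ {A}
  (now 12)
Iteration 3: +3 →
  {C}  = ᶜ of {A, B, D}
  {A, D}  = {D} ∪ {A}
  {C, D}  = ᶜ of {A, B}
  (now 15)
Iteration 4 (1 new):
  {B, C}  = ᶜ of {A, D}
  (now 16)
Iteration 5: no new sets; the family is a σ-algebra.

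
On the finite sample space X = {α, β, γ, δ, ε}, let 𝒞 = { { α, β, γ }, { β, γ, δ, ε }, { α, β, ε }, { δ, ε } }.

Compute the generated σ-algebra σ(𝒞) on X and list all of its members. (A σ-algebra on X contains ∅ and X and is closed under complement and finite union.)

Begin from { {}, { δ, ε }, { α, β, γ }, { α, β, ε }, { β, γ, δ, ε }, X } (that is, 𝒞 plus ∅ and X).
Round 1 (4 new):
  { α }  = complement { β, γ, δ, ε }
  { γ, δ }  = complement { α, β, ε }
  { α, β, γ, ε }  = { α, β, ε } ∪ { α, β, γ }
  { α, β, δ, ε }  = { δ, ε } ∪ { α, β, ε }
  |family| = 10
Round 2: +6 →
  { γ }  = complement { α, β, δ, ε }
  { δ }  = complement { α, β, γ, ε }
  { α, γ, δ }  = { γ, δ } ∪ { α }
  { α, δ, ε }  = { δ, ε } ∪ { α }
  { γ, δ, ε }  = { γ, δ } ∪ { δ, ε }
  { α, β, γ, δ }  = { γ, δ } ∪ { α, β, γ }
  |family| = 16
Round 3: 7 new —
  { ε }  = complement { α, β, γ, δ }
  { α, β }  = complement { γ, δ, ε }
  { α, γ }  = { γ } ∪ { α }
  { α, δ }  = { δ } ∪ { α }
  { β, γ }  = complement { α, δ, ε }
  { β, ε }  = complement { α, γ, δ }
  { α, γ, δ, ε }  = { δ, ε } ∪ { α, γ, δ }
  |family| = 23
Round 4. New:
  { β }  = complement { α, γ, δ, ε }
  { α, ε }  = { ε } ∪ { α }
  { γ, ε }  = { ε } ∪ { γ }
  { α, β, δ }  = { α, β } ∪ { α, δ }
  { α, γ, ε }  = { ε } ∪ { α, γ }
  { β, γ, δ }  = { γ, δ } ∪ { β, γ }
  { β, γ, ε }  = complement { α, δ }
  { β, δ, ε }  = complement { α, γ }
  |family| = 31
Round 5 adds 1:
  { β, δ }  = complement { α, γ, ε }
  |family| = 32
Round 6: no new sets; the family is a σ-algebra.

Hence σ(𝒞) has 32 members: { {}, { α }, { β }, { γ }, { δ }, { ε }, { α, β }, { α, γ }, { α, δ }, { α, ε }, { β, γ }, { β, δ }, { β, ε }, { γ, δ }, { γ, ε }, { δ, ε }, { α, β, γ }, { α, β, δ }, { α, β, ε }, { α, γ, δ }, { α, γ, ε }, { α, δ, ε }, { β, γ, δ }, { β, γ, ε }, { β, δ, ε }, { γ, δ, ε }, { α, β, γ, δ }, { α, β, γ, ε }, { α, β, δ, ε }, { α, γ, δ, ε }, { β, γ, δ, ε }, X }.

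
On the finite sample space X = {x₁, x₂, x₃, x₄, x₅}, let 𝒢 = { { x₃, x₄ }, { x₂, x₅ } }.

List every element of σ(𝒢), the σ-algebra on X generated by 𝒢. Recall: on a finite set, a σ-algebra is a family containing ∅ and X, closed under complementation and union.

Answer: σ(𝒢) = { {}, { x₁ }, { x₂, x₅ }, { x₃, x₄ }, { x₁, x₂, x₅ }, { x₁, x₃, x₄ }, { x₂, x₃, x₄, x₅ }, X }

Check:
Seed the family with 𝒢 together with ∅ and X: { {}, { x₂, x₅ }, { x₃, x₄ }, X }.
Round 1: +3 →
  { x₁, x₂, x₅ }  = { x₃, x₄ }ᶜ
  { x₁, x₃, x₄ }  = { x₂, x₅ }ᶜ
  { x₂, x₃, x₄, x₅ }  = { x₂, x₅ } ∪ { x₃, x₄ }
  |family| = 7
Round 2 (1 new):
  { x₁ }  = { x₂, x₃, x₄, x₅ }ᶜ
  |family| = 8
After Round 3 the family is unchanged; done.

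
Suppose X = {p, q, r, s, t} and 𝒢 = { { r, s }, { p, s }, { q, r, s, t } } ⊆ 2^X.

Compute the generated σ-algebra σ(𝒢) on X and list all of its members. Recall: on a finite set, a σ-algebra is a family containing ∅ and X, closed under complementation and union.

σ(𝒢) = { ∅, { p }, { r }, { s }, { p, r }, { p, s }, { q, t }, { r, s }, { p, q, t }, { p, r, s }, { q, r, t }, { q, s, t }, { p, q, r, t }, { p, q, s, t }, { q, r, s, t }, X }

Working:
Take S₀ = 𝒢 ∪ {∅, X} = { ∅, { p, s }, { r, s }, { q, r, s, t }, X }.
Step 1. New:
  { p }  = X∖{ q, r, s, t }
  { p, q, t }  = X∖{ r, s }
  { p, r, s }  = { r, s } ∪ { p, s }
  { q, r, t }  = X∖{ p, s }
  [9 total]
Step 2: +3 →
  { q, t }  = X∖{ p, r, s }
  { p, q, r, t }  = { p, q, t } ∪ { q, r, t }
  { p, q, s, t }  = { p, q, t } ∪ { p, s }
  [12 total]
Step 3. New:
  { r }  = X∖{ p, q, s, t }
  { s }  = X∖{ p, q, r, t }
  [14 total]
Step 4: 2 new —
  { p, r }  = { r } ∪ { p }
  { q, s, t }  = { q, t } ∪ { s }
  [16 total]
Step 5: no new sets; the family is a σ-algebra.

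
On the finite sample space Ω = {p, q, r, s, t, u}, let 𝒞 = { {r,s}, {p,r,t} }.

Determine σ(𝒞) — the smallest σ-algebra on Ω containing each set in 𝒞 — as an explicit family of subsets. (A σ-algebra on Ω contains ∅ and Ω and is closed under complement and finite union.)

Initial family (4 sets): { {}, {r,s}, {p,r,t}, Ω }.
Step 1 (3 new):
  {q,s,u}  = ᶜ of {p,r,t}
  {p,q,t,u}  = ᶜ of {r,s}
  {p,r,s,t}  = {p,r,t} ∪ {r,s}
  (now 7)
Step 2. New:
  {q,u}  = ᶜ of {p,r,s,t}
  {q,r,s,u}  = {q,s,u} ∪ {r,s}
  {p,q,r,t,u}  = {p,r,t} ∪ {p,q,t,u}
  {p,q,s,t,u}  = {q,s,u} ∪ {p,q,t,u}
  (now 11)
Step 3. New:
  {r}  = ᶜ of {p,q,s,t,u}
  {s}  = ᶜ of {p,q,r,t,u}
  {p,t}  = ᶜ of {q,r,s,u}
  (now 14)
Step 4. New:
  {p,s,t}  = {p,t} ∪ {s}
  {q,r,u}  = {r} ∪ {q,u}
  (now 16)
After Step 5 the family is unchanged; done.

|σ(𝒞)| = 16.  σ(𝒞) = { {}, {r}, {s}, {p,t}, {q,u}, {r,s}, {p,r,t}, {p,s,t}, {q,r,u}, {q,s,u}, {p,q,t,u}, {p,r,s,t}, {q,r,s,u}, {p,q,r,t,u}, {p,q,s,t,u}, Ω }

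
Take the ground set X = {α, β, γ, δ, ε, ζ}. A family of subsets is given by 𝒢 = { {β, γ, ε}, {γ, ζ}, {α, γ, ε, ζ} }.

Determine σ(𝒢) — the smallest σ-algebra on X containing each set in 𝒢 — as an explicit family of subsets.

|σ(𝒢)| = 64.  σ(𝒢) = { ∅, {α}, {β}, {γ}, {δ}, {ε}, {ζ}, {α, β}, {α, γ}, {α, δ}, {α, ε}, {α, ζ}, {β, γ}, {β, δ}, {β, ε}, {β, ζ}, {γ, δ}, {γ, ε}, {γ, ζ}, {δ, ε}, {δ, ζ}, {ε, ζ}, {α, β, γ}, {α, β, δ}, {α, β, ε}, {α, β, ζ}, {α, γ, δ}, {α, γ, ε}, {α, γ, ζ}, {α, δ, ε}, {α, δ, ζ}, {α, ε, ζ}, {β, γ, δ}, {β, γ, ε}, {β, γ, ζ}, {β, δ, ε}, {β, δ, ζ}, {β, ε, ζ}, {γ, δ, ε}, {γ, δ, ζ}, {γ, ε, ζ}, {δ, ε, ζ}, {α, β, γ, δ}, {α, β, γ, ε}, {α, β, γ, ζ}, {α, β, δ, ε}, {α, β, δ, ζ}, {α, β, ε, ζ}, {α, γ, δ, ε}, {α, γ, δ, ζ}, {α, γ, ε, ζ}, {α, δ, ε, ζ}, {β, γ, δ, ε}, {β, γ, δ, ζ}, {β, γ, ε, ζ}, {β, δ, ε, ζ}, {γ, δ, ε, ζ}, {α, β, γ, δ, ε}, {α, β, γ, δ, ζ}, {α, β, γ, ε, ζ}, {α, β, δ, ε, ζ}, {α, γ, δ, ε, ζ}, {β, γ, δ, ε, ζ}, X }

Trace:
Take S₀ = 𝒢 ∪ {∅, X} = { ∅, {γ, ζ}, {β, γ, ε}, {α, γ, ε, ζ}, X }.
Round 1: 5 new —
  {β, δ}  = X∖{α, γ, ε, ζ}
  {α, δ, ζ}  = X∖{β, γ, ε}
  {α, β, δ, ε}  = X∖{γ, ζ}
  {β, γ, ε, ζ}  = {β, γ, ε} ∪ {γ, ζ}
  {α, β, γ, ε, ζ}  = {α, γ, ε, ζ} ∪ {β, γ, ε}
  (now 10)
Round 2: +10 →
  {δ}  = X∖{α, β, γ, ε, ζ}
  {α, δ}  = X∖{β, γ, ε, ζ}
  {α, β, δ, ζ}  = {α, δ, ζ} ∪ {β, δ}
  {α, γ, δ, ζ}  = {α, δ, ζ} ∪ {γ, ζ}
  {β, γ, δ, ε}  = {β, γ, ε} ∪ {β, δ}
  {β, γ, δ, ζ}  = {γ, ζ} ∪ {β, δ}
  {α, β, γ, δ, ε}  = {α, β, δ, ε} ∪ {β, γ, ε}
  {α, β, δ, ε, ζ}  = {α, δ, ζ} ∪ {α, β, δ, ε}
  {α, γ, δ, ε, ζ}  = {α, γ, ε, ζ} ∪ {α, δ, ζ}
  {β, γ, δ, ε, ζ}  = {β, δ} ∪ {β, γ, ε, ζ}
  (now 20)
Round 3. New:
  {α}  = X∖{β, γ, δ, ε, ζ}
  {β}  = X∖{α, γ, δ, ε, ζ}
  {γ}  = X∖{α, β, δ, ε, ζ}
  {ζ}  = X∖{α, β, γ, δ, ε}
  {α, ε}  = X∖{β, γ, δ, ζ}
  {α, ζ}  = X∖{β, γ, δ, ε}
  {β, ε}  = X∖{α, γ, δ, ζ}
  {γ, ε}  = X∖{α, β, δ, ζ}
  {α, β, δ}  = {α, δ} ∪ {β, δ}
  {γ, δ, ζ}  = {γ, ζ} ∪ {δ}
  {α, β, γ, δ, ζ}  = {α, δ, ζ} ∪ {β, γ, δ, ζ}
  (now 31)
Round 4 (27 new):
  {ε}  = X∖{α, β, γ, δ, ζ}
  {α, β}  = {α} ∪ {β}
  {α, γ}  = {α} ∪ {γ}
  {β, γ}  = {β} ∪ {γ}
  {β, ζ}  = {β} ∪ {ζ}
  {γ, δ}  = {γ} ∪ {δ}
  {δ, ζ}  = {ζ} ∪ {δ}
  {α, β, ε}  = X∖{γ, δ, ζ}
  {α, β, ζ}  = {α, ζ} ∪ {β}
  {α, γ, δ}  = {γ} ∪ {α, δ}
  {α, γ, ε}  = {α} ∪ {γ, ε}
  {α, γ, ζ}  = {α} ∪ {γ, ζ}
  {α, δ, ε}  = {α, δ} ∪ {α, ε}
  {α, ε, ζ}  = {α, ζ} ∪ {α, ε}
  {β, γ, δ}  = {γ} ∪ {β, δ}
  {β, γ, ζ}  = {β} ∪ {γ, ζ}
  {β, δ, ε}  = {β, ε} ∪ {δ}
  {β, δ, ζ}  = {ζ} ∪ {β, δ}
  {β, ε, ζ}  = {β, ε} ∪ {ζ}
  {γ, δ, ε}  = {δ} ∪ {γ, ε}
  {γ, ε, ζ}  = X∖{α, β, δ}
  {α, β, γ, δ}  = {α, β, δ} ∪ {γ}
  {α, β, γ, ε}  = {α} ∪ {β, γ, ε}
  {α, β, ε, ζ}  = {β, ε} ∪ {α, ζ}
  {α, γ, δ, ε}  = {α, δ} ∪ {γ, ε}
  {α, δ, ε, ζ}  = {α, δ, ζ} ∪ {α, ε}
  {γ, δ, ε, ζ}  = {γ, ε} ∪ {γ, δ, ζ}
  (now 58)
Round 5. New:
  {δ, ε}  = {δ} ∪ {ε}
  {ε, ζ}  = X∖{α, β, γ, δ}
  {α, β, γ}  = {β} ∪ {α, γ}
  {δ, ε, ζ}  = {δ, ζ} ∪ {ε}
  {α, β, γ, ζ}  = {α, γ, ζ} ∪ {β}
  {β, δ, ε, ζ}  = X∖{α, γ}
  (now 64)
After Round 6 the family is unchanged; done.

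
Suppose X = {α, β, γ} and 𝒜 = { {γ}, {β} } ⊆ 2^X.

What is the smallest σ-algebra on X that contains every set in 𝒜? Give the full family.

σ(𝒜) (8 sets): { {}, {α}, {β}, {γ}, {α,β}, {α,γ}, {β,γ}, X }

Trace:
Start: 𝒜 ∪ {∅, X} = { {}, {β}, {γ}, X }.
Pass 1. New:
  {α,β}  = X∖{γ}
  {α,γ}  = X∖{β}
  {β,γ}  = {γ} ∪ {β}
  [7 total]
Pass 2: +1 →
  {α}  = X∖{β,γ}
  [8 total]
Pass 3: closed — nothing new.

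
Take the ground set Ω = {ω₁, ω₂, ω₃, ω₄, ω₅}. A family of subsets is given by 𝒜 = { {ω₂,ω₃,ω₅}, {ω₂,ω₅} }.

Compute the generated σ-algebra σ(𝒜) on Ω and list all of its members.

Begin from { {}, {ω₂,ω₅}, {ω₂,ω₃,ω₅}, Ω } (that is, 𝒜 plus ∅ and Ω).
Pass 1. New:
  {ω₁,ω₄}  = complement {ω₂,ω₃,ω₅}
  {ω₁,ω₃,ω₄}  = complement {ω₂,ω₅}
  (now 6)
Pass 2: 1 new —
  {ω₁,ω₂,ω₄,ω₅}  = {ω₂,ω₅} ∪ {ω₁,ω₄}
  (now 7)
Pass 3: +1 →
  {ω₃}  = complement {ω₁,ω₂,ω₄,ω₅}
  (now 8)
Pass 4: closed — nothing new.

|σ(𝒜)| = 8.  σ(𝒜) = { {}, {ω₃}, {ω₁,ω₄}, {ω₂,ω₅}, {ω₁,ω₃,ω₄}, {ω₂,ω₃,ω₅}, {ω₁,ω₂,ω₄,ω₅}, Ω }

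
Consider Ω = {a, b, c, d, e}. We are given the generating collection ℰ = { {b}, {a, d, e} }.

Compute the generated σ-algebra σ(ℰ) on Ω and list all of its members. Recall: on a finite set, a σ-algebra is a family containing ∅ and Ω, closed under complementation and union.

Initial family (4 sets): { {}, {b}, {a, d, e}, Ω }.
Step 1 adds 3:
  {b, c}  = ᶜ of {a, d, e}
  {a, b, d, e}  = {b} ∪ {a, d, e}
  {a, c, d, e}  = ᶜ of {b}
  |family| = 7
Step 2: 1 new —
  {c}  = ᶜ of {a, b, d, e}
  |family| = 8
Step 3: already closed under ᶜ and ∪.

Therefore σ(ℰ) = { {}, {b}, {c}, {b, c}, {a, d, e}, {a, b, d, e}, {a, c, d, e}, Ω } (|σ(ℰ)| = 8).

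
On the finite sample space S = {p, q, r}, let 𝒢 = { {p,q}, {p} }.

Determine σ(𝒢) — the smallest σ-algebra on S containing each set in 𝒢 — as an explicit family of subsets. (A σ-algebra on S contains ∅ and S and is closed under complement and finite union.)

σ(𝒢) (8 sets): { ∅, {p}, {q}, {r}, {p,q}, {p,r}, {q,r}, S }

Check:
Begin from { ∅, {p}, {p,q}, S } (that is, 𝒢 plus ∅ and S).
Round 1. New:
  {r}  = complement {p,q}
  {q,r}  = complement {p}
  (now 6)
Round 2 adds 1:
  {p,r}  = {r} ∪ {p}
  (now 7)
Round 3: 1 new —
  {q}  = complement {p,r}
  (now 8)
Round 4: closed — nothing new.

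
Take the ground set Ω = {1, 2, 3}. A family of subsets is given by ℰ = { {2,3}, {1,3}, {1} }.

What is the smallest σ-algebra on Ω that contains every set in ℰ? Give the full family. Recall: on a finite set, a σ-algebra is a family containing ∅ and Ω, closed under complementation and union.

σ(ℰ) (8 sets): { {}, {1}, {2}, {3}, {1,2}, {1,3}, {2,3}, Ω }

Derivation:
Seed the family with ℰ together with ∅ and Ω: { {}, {1}, {1,3}, {2,3}, Ω }.
Step 1: +1 →
  {2}  = ᶜ of {1,3}
  — 6 sets.
Step 2 (1 new):
  {1,2}  = {2} ∪ {1}
  — 7 sets.
Step 3: 1 new —
  {3}  = ᶜ of {1,2}
  — 8 sets.
Step 4 adds nothing — fixpoint reached.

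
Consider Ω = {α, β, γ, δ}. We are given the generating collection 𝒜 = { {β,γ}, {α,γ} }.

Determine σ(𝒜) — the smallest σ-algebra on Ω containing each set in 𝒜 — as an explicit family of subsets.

Answer: σ(𝒜) = { {}, {α}, {β}, {γ}, {δ}, {α,β}, {α,γ}, {α,δ}, {β,γ}, {β,δ}, {γ,δ}, {α,β,γ}, {α,β,δ}, {α,γ,δ}, {β,γ,δ}, Ω }

Trace:
Take S₀ = 𝒜 ∪ {∅, Ω} = { {}, {α,γ}, {β,γ}, Ω }.
Iteration 1 adds 3:
  {α,δ}  = {β,γ}ᶜ
  {β,δ}  = {α,γ}ᶜ
  {α,β,γ}  = {α,γ} ∪ {β,γ}
  [7 total]
Iteration 2: 4 new —
  {δ}  = {α,β,γ}ᶜ
  {α,β,δ}  = {α,δ} ∪ {β,δ}
  {α,γ,δ}  = {α,δ} ∪ {α,γ}
  {β,γ,δ}  = {β,γ} ∪ {β,δ}
  [11 total]
Iteration 3. New:
  {α}  = {β,γ,δ}ᶜ
  {β}  = {α,γ,δ}ᶜ
  {γ}  = {α,β,δ}ᶜ
  [14 total]
Iteration 4 adds 2:
  {α,β}  = {β} ∪ {α}
  {γ,δ}  = {γ} ∪ {δ}
  [16 total]
Iteration 5: no new sets; the family is a σ-algebra.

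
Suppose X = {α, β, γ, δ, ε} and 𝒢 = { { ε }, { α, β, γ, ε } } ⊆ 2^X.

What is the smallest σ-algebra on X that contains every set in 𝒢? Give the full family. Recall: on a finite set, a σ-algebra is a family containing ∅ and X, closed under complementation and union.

σ(𝒢) = { {}, { δ }, { ε }, { δ, ε }, { α, β, γ }, { α, β, γ, δ }, { α, β, γ, ε }, X }

Derivation:
Initial family (4 sets): { {}, { ε }, { α, β, γ, ε }, X }.
Round 1: 2 new —
  { δ }  = X∖{ α, β, γ, ε }
  { α, β, γ, δ }  = X∖{ ε }
  [6 total]
Round 2: 1 new —
  { δ, ε }  = { δ } ∪ { ε }
  [7 total]
Round 3 (1 new):
  { α, β, γ }  = X∖{ δ, ε }
  [8 total]
Round 4 adds nothing — fixpoint reached.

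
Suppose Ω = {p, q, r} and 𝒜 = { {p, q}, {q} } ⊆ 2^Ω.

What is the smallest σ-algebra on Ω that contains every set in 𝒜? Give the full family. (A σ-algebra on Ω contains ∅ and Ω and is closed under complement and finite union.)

|σ(𝒜)| = 8.  σ(𝒜) = { ∅, {p}, {q}, {r}, {p, q}, {p, r}, {q, r}, Ω }

Working:
Begin from { ∅, {q}, {p, q}, Ω } (that is, 𝒜 plus ∅ and Ω).
Step 1 adds 2:
  {r}  = ᶜ of {p, q}
  {p, r}  = ᶜ of {q}
Step 2: 1 new —
  {q, r}  = {r} ∪ {q}
Step 3: +1 →
  {p}  = ᶜ of {q, r}
Step 4: closed — nothing new.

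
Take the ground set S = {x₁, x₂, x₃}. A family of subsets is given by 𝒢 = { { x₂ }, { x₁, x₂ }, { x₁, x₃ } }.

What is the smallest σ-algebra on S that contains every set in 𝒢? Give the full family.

|σ(𝒢)| = 8.  σ(𝒢) = { {}, { x₁ }, { x₂ }, { x₃ }, { x₁, x₂ }, { x₁, x₃ }, { x₂, x₃ }, S }

Derivation:
Start: 𝒢 ∪ {∅, S} = { {}, { x₂ }, { x₁, x₂ }, { x₁, x₃ }, S }.
Step 1: 1 new —
  { x₃ }  = complement { x₁, x₂ }
  [6 total]
Step 2 adds 1:
  { x₂, x₃ }  = { x₃ } ∪ { x₂ }
  [7 total]
Step 3: 1 new —
  { x₁ }  = complement { x₂, x₃ }
  [8 total]
Step 4: closed — nothing new.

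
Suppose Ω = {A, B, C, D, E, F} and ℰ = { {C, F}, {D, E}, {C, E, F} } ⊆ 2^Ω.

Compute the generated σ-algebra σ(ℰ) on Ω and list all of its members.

Begin from { ∅, {C, F}, {D, E}, {C, E, F}, Ω } (that is, ℰ plus ∅ and Ω).
Step 1 adds 4:
  {A, B, D}  = complement {C, E, F}
  {A, B, C, F}  = complement {D, E}
  {A, B, D, E}  = complement {C, F}
  {C, D, E, F}  = {D, E} ∪ {C, F}
  |family| = 9
Step 2: 3 new —
  {A, B}  = complement {C, D, E, F}
  {A, B, C, D, F}  = {A, B, C, F} ∪ {A, B, D}
  {A, B, C, E, F}  = {A, B, C, F} ∪ {C, E, F}
  |family| = 12
Step 3 (2 new):
  {D}  = complement {A, B, C, E, F}
  {E}  = complement {A, B, C, D, F}
  |family| = 14
Step 4. New:
  {A, B, E}  = {A, B} ∪ {E}
  {C, D, F}  = {C, F} ∪ {D}
  |family| = 16
Step 5 adds nothing — fixpoint reached.

Hence σ(ℰ) has 16 members: { ∅, {D}, {E}, {A, B}, {C, F}, {D, E}, {A, B, D}, {A, B, E}, {C, D, F}, {C, E, F}, {A, B, C, F}, {A, B, D, E}, {C, D, E, F}, {A, B, C, D, F}, {A, B, C, E, F}, Ω }.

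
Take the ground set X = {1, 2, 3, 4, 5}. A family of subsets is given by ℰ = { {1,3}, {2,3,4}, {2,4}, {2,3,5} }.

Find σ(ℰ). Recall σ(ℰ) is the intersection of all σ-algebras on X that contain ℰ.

Begin from { {}, {1,3}, {2,4}, {2,3,4}, {2,3,5}, X } (that is, ℰ plus ∅ and X).
Step 1: 7 new —
  {1,4}  = {2,3,5}ᶜ
  {1,5}  = {2,3,4}ᶜ
  {1,3,5}  = {2,4}ᶜ
  {2,4,5}  = {1,3}ᶜ
  {1,2,3,4}  = {2,3,4} ∪ {1,3}
  {1,2,3,5}  = {2,3,5} ∪ {1,3}
  {2,3,4,5}  = {2,3,5} ∪ {2,3,4}
Step 2: 8 new —
  {1}  = {2,3,4,5}ᶜ
  {4}  = {1,2,3,5}ᶜ
  {5}  = {1,2,3,4}ᶜ
  {1,2,4}  = {1,4} ∪ {2,4}
  {1,3,4}  = {1,4} ∪ {1,3}
  {1,4,5}  = {1,4} ∪ {1,5}
  {1,2,4,5}  = {1,4} ∪ {2,4,5}
  {1,3,4,5}  = {1,3,5} ∪ {1,4}
Step 3: +6 →
  {2}  = {1,3,4,5}ᶜ
  {3}  = {1,2,4,5}ᶜ
  {2,3}  = {1,4,5}ᶜ
  {2,5}  = {1,3,4}ᶜ
  {3,5}  = {1,2,4}ᶜ
  {4,5}  = {5} ∪ {4}
Step 4: 5 new —
  {1,2}  = {2} ∪ {1}
  {3,4}  = {3} ∪ {4}
  {1,2,3}  = {4,5}ᶜ
  {1,2,5}  = {2,5} ∪ {1,5}
  {3,4,5}  = {4,5} ∪ {3}
After Step 5 the family is unchanged; done.

|σ(ℰ)| = 32.  σ(ℰ) = { {}, {1}, {2}, {3}, {4}, {5}, {1,2}, {1,3}, {1,4}, {1,5}, {2,3}, {2,4}, {2,5}, {3,4}, {3,5}, {4,5}, {1,2,3}, {1,2,4}, {1,2,5}, {1,3,4}, {1,3,5}, {1,4,5}, {2,3,4}, {2,3,5}, {2,4,5}, {3,4,5}, {1,2,3,4}, {1,2,3,5}, {1,2,4,5}, {1,3,4,5}, {2,3,4,5}, X }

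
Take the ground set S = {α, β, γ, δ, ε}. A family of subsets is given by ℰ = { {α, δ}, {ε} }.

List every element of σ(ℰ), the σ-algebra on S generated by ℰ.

Start: ℰ ∪ {∅, S} = { {}, {ε}, {α, δ}, S }.
Iteration 1 adds 3:
  {α, δ, ε}  = {ε} ∪ {α, δ}
  {β, γ, ε}  = {α, δ}ᶜ
  {α, β, γ, δ}  = {ε}ᶜ
Iteration 2: +1 →
  {β, γ}  = {α, δ, ε}ᶜ
Iteration 3: already closed under ᶜ and ∪.

Hence σ(ℰ) has 8 members: { {}, {ε}, {α, δ}, {β, γ}, {α, δ, ε}, {β, γ, ε}, {α, β, γ, δ}, S }.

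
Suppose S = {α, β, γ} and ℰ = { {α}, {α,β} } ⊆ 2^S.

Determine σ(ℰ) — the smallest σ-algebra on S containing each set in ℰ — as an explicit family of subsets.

Answer: σ(ℰ) = { {}, {α}, {β}, {γ}, {α,β}, {α,γ}, {β,γ}, S }

Working:
Initial family (4 sets): { {}, {α}, {α,β}, S }.
Step 1: +2 →
  {γ}  = S∖{α,β}
  {β,γ}  = S∖{α}
  |family| = 6
Step 2: 1 new —
  {α,γ}  = {γ} ∪ {α}
  |family| = 7
Step 3. New:
  {β}  = S∖{α,γ}
  |family| = 8
Step 4: no new sets; the family is a σ-algebra.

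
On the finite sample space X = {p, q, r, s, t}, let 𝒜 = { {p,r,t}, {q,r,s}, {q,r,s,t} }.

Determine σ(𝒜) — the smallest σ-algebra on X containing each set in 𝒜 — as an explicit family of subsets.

σ(𝒜) = { ∅, {p}, {r}, {t}, {p,r}, {p,t}, {q,s}, {r,t}, {p,q,s}, {p,r,t}, {q,r,s}, {q,s,t}, {p,q,r,s}, {p,q,s,t}, {q,r,s,t}, X }

Derivation:
Begin from { ∅, {p,r,t}, {q,r,s}, {q,r,s,t}, X } (that is, 𝒜 plus ∅ and X).
Round 1: +3 →
  {p}  = ᶜ of {q,r,s,t}
  {p,t}  = ᶜ of {q,r,s}
  {q,s}  = ᶜ of {p,r,t}
  [8 total]
Round 2 (3 new):
  {p,q,s}  = {p} ∪ {q,s}
  {p,q,r,s}  = {q,r,s} ∪ {p}
  {p,q,s,t}  = {q,s} ∪ {p,t}
  [11 total]
Round 3 (3 new):
  {r}  = ᶜ of {p,q,s,t}
  {t}  = ᶜ of {p,q,r,s}
  {r,t}  = ᶜ of {p,q,s}
  [14 total]
Round 4 (2 new):
  {p,r}  = {r} ∪ {p}
  {q,s,t}  = {q,s} ∪ {t}
  [16 total]
Round 5: closed — nothing new.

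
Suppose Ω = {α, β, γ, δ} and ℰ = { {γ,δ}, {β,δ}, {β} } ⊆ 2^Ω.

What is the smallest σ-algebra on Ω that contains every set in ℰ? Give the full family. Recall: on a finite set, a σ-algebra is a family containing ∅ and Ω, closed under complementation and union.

σ(ℰ) (16 sets): { ∅, {α}, {β}, {γ}, {δ}, {α,β}, {α,γ}, {α,δ}, {β,γ}, {β,δ}, {γ,δ}, {α,β,γ}, {α,β,δ}, {α,γ,δ}, {β,γ,δ}, Ω }

Check:
Initial family (5 sets): { ∅, {β}, {β,δ}, {γ,δ}, Ω }.
Pass 1. New:
  {α,β}  = ᶜ of {γ,δ}
  {α,γ}  = ᶜ of {β,δ}
  {α,γ,δ}  = ᶜ of {β}
  {β,γ,δ}  = {γ,δ} ∪ {β}
Pass 2. New:
  {α}  = ᶜ of {β,γ,δ}
  {α,β,γ}  = {α,β} ∪ {α,γ}
  {α,β,δ}  = {α,β} ∪ {β,δ}
Pass 3. New:
  {γ}  = ᶜ of {α,β,δ}
  {δ}  = ᶜ of {α,β,γ}
Pass 4. New:
  {α,δ}  = {δ} ∪ {α}
  {β,γ}  = {γ} ∪ {β}
Pass 5: closed — nothing new.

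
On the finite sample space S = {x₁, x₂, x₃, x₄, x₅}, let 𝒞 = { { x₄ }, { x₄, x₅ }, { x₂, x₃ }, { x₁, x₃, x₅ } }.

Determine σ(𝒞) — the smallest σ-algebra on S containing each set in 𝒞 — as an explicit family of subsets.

Seed the family with 𝒞 together with ∅ and S: { ∅, { x₄ }, { x₂, x₃ }, { x₄, x₅ }, { x₁, x₃, x₅ }, S }.
Round 1: 7 new —
  { x₂, x₄ }  = { x₁, x₃, x₅ }ᶜ
  { x₁, x₂, x₃ }  = { x₄, x₅ }ᶜ
  { x₁, x₄, x₅ }  = { x₂, x₃ }ᶜ
  { x₂, x₃, x₄ }  = { x₂, x₃ } ∪ { x₄ }
  { x₁, x₂, x₃, x₅ }  = { x₄ }ᶜ
  { x₁, x₃, x₄, x₅ }  = { x₄, x₅ } ∪ { x₁, x₃, x₅ }
  { x₂, x₃, x₄, x₅ }  = { x₄, x₅ } ∪ { x₂, x₃ }
  |family| = 13
Round 2 adds 6:
  { x₁ }  = { x₂, x₃, x₄, x₅ }ᶜ
  { x₂ }  = { x₁, x₃, x₄, x₅ }ᶜ
  { x₁, x₅ }  = { x₂, x₃, x₄ }ᶜ
  { x₂, x₄, x₅ }  = { x₄, x₅ } ∪ { x₂, x₄ }
  { x₁, x₂, x₃, x₄ }  = { x₁, x₂, x₃ } ∪ { x₂, x₃, x₄ }
  { x₁, x₂, x₄, x₅ }  = { x₁, x₄, x₅ } ∪ { x₂, x₄ }
  |family| = 19
Round 3: +7 →
  { x₃ }  = { x₁, x₂, x₄, x₅ }ᶜ
  { x₅ }  = { x₁, x₂, x₃, x₄ }ᶜ
  { x₁, x₂ }  = { x₂ } ∪ { x₁ }
  { x₁, x₃ }  = { x₂, x₄, x₅ }ᶜ
  { x₁, x₄ }  = { x₄ } ∪ { x₁ }
  { x₁, x₂, x₄ }  = { x₂, x₄ } ∪ { x₁ }
  { x₁, x₂, x₅ }  = { x₂ } ∪ { x₁, x₅ }
  |family| = 26
Round 4 (6 new):
  { x₂, x₅ }  = { x₂ } ∪ { x₅ }
  { x₃, x₄ }  = { x₁, x₂, x₅ }ᶜ
  { x₃, x₅ }  = { x₁, x₂, x₄ }ᶜ
  { x₁, x₃, x₄ }  = { x₃ } ∪ { x₁, x₄ }
  { x₂, x₃, x₅ }  = { x₁, x₄ }ᶜ
  { x₃, x₄, x₅ }  = { x₁, x₂ }ᶜ
  |family| = 32
Round 5 adds nothing — fixpoint reached.

Hence σ(𝒞) has 32 members: { ∅, { x₁ }, { x₂ }, { x₃ }, { x₄ }, { x₅ }, { x₁, x₂ }, { x₁, x₃ }, { x₁, x₄ }, { x₁, x₅ }, { x₂, x₃ }, { x₂, x₄ }, { x₂, x₅ }, { x₃, x₄ }, { x₃, x₅ }, { x₄, x₅ }, { x₁, x₂, x₃ }, { x₁, x₂, x₄ }, { x₁, x₂, x₅ }, { x₁, x₃, x₄ }, { x₁, x₃, x₅ }, { x₁, x₄, x₅ }, { x₂, x₃, x₄ }, { x₂, x₃, x₅ }, { x₂, x₄, x₅ }, { x₃, x₄, x₅ }, { x₁, x₂, x₃, x₄ }, { x₁, x₂, x₃, x₅ }, { x₁, x₂, x₄, x₅ }, { x₁, x₃, x₄, x₅ }, { x₂, x₃, x₄, x₅ }, S }.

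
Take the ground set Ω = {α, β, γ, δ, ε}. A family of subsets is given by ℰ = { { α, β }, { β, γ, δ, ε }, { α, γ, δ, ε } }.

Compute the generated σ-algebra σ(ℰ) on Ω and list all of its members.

Start: ℰ ∪ {∅, Ω} = { ∅, { α, β }, { α, γ, δ, ε }, { β, γ, δ, ε }, Ω }.
Iteration 1. New:
  { α }  = { β, γ, δ, ε }ᶜ
  { β }  = { α, γ, δ, ε }ᶜ
  { γ, δ, ε }  = { α, β }ᶜ
  [8 total]
Iteration 2 adds nothing — fixpoint reached.

Hence σ(ℰ) has 8 members: { ∅, { α }, { β }, { α, β }, { γ, δ, ε }, { α, γ, δ, ε }, { β, γ, δ, ε }, Ω }.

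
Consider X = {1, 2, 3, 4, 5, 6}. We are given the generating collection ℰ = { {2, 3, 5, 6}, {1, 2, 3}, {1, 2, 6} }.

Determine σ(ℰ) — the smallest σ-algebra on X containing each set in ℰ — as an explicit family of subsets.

Start: ℰ ∪ {∅, X} = { ∅, {1, 2, 3}, {1, 2, 6}, {2, 3, 5, 6}, X }.
Pass 1. New:
  {1, 4}  = ᶜ of {2, 3, 5, 6}
  {3, 4, 5}  = ᶜ of {1, 2, 6}
  {4, 5, 6}  = ᶜ of {1, 2, 3}
  {1, 2, 3, 6}  = {1, 2, 3} ∪ {1, 2, 6}
  {1, 2, 3, 5, 6}  = {1, 2, 3} ∪ {2, 3, 5, 6}
  (now 10)
Pass 2: +11 →
  {4}  = ᶜ of {1, 2, 3, 5, 6}
  {4, 5}  = ᶜ of {1, 2, 3, 6}
  {1, 2, 3, 4}  = {1, 2, 3} ∪ {1, 4}
  {1, 2, 4, 6}  = {1, 4} ∪ {1, 2, 6}
  {1, 3, 4, 5}  = {3, 4, 5} ∪ {1, 4}
  {1, 4, 5, 6}  = {1, 4} ∪ {4, 5, 6}
  {3, 4, 5, 6}  = {3, 4, 5} ∪ {4, 5, 6}
  {1, 2, 3, 4, 5}  = {3, 4, 5} ∪ {1, 2, 3}
  {1, 2, 3, 4, 6}  = {1, 2, 3, 6} ∪ {1, 4}
  {1, 2, 4, 5, 6}  = {1, 2, 6} ∪ {4, 5, 6}
  {2, 3, 4, 5, 6}  = {3, 4, 5} ∪ {2, 3, 5, 6}
  (now 21)
Pass 3: +11 →
  {1}  = ᶜ of {2, 3, 4, 5, 6}
  {3}  = ᶜ of {1, 2, 4, 5, 6}
  {5}  = ᶜ of {1, 2, 3, 4, 6}
  {6}  = ᶜ of {1, 2, 3, 4, 5}
  {1, 2}  = ᶜ of {3, 4, 5, 6}
  {2, 3}  = ᶜ of {1, 4, 5, 6}
  {2, 6}  = ᶜ of {1, 3, 4, 5}
  {3, 5}  = ᶜ of {1, 2, 4, 6}
  {5, 6}  = ᶜ of {1, 2, 3, 4}
  {1, 4, 5}  = {4, 5} ∪ {1, 4}
  {1, 3, 4, 5, 6}  = {3, 4, 5} ∪ {1, 4, 5, 6}
  (now 32)
Pass 4: +24 →
  {2}  = ᶜ of {1, 3, 4, 5, 6}
  {1, 3}  = {1} ∪ {3}
  {1, 5}  = {1} ∪ {5}
  {1, 6}  = {1} ∪ {6}
  {3, 4}  = {3} ∪ {4}
  {3, 6}  = {6} ∪ {3}
  {4, 6}  = {6} ∪ {4}
  {1, 2, 4}  = {1, 2} ∪ {1, 4}
  {1, 2, 5}  = {1, 2} ∪ {5}
  {1, 3, 4}  = {3} ∪ {1, 4}
  {1, 3, 5}  = {1} ∪ {3, 5}
  {1, 4, 6}  = {6} ∪ {1, 4}
  {1, 5, 6}  = {5, 6} ∪ {1}
  {2, 3, 4}  = {2, 3} ∪ {4}
  {2, 3, 5}  = {5} ∪ {2, 3}
  {2, 3, 6}  = ᶜ of {1, 4, 5}
  {2, 4, 6}  = {2, 6} ∪ {4}
  {2, 5, 6}  = {5, 6} ∪ {2, 6}
  {3, 5, 6}  = {5, 6} ∪ {3}
  {1, 2, 3, 5}  = {1, 2, 3} ∪ {5}
  {1, 2, 4, 5}  = {1, 4, 5} ∪ {1, 2}
  {1, 2, 5, 6}  = {5, 6} ∪ {1, 2}
  {2, 3, 4, 5}  = {3, 4, 5} ∪ {2, 3}
  {2, 4, 5, 6}  = {2, 6} ∪ {4, 5}
  (now 56)
Pass 5. New:
  {2, 4}  = {2} ∪ {4}
  {2, 5}  = {2} ∪ {5}
  {1, 3, 6}  = {1, 6} ∪ {1, 3}
  {2, 4, 5}  = {2} ∪ {4, 5}
  {3, 4, 6}  = ᶜ of {1, 2, 5}
  {1, 3, 4, 6}  = {3, 4} ∪ {1, 6}
  {1, 3, 5, 6}  = {5, 6} ∪ {1, 3, 5}
  {2, 3, 4, 6}  = ᶜ of {1, 5}
  (now 64)
Pass 6: closed — nothing new.

Therefore σ(ℰ) = { ∅, {1}, {2}, {3}, {4}, {5}, {6}, {1, 2}, {1, 3}, {1, 4}, {1, 5}, {1, 6}, {2, 3}, {2, 4}, {2, 5}, {2, 6}, {3, 4}, {3, 5}, {3, 6}, {4, 5}, {4, 6}, {5, 6}, {1, 2, 3}, {1, 2, 4}, {1, 2, 5}, {1, 2, 6}, {1, 3, 4}, {1, 3, 5}, {1, 3, 6}, {1, 4, 5}, {1, 4, 6}, {1, 5, 6}, {2, 3, 4}, {2, 3, 5}, {2, 3, 6}, {2, 4, 5}, {2, 4, 6}, {2, 5, 6}, {3, 4, 5}, {3, 4, 6}, {3, 5, 6}, {4, 5, 6}, {1, 2, 3, 4}, {1, 2, 3, 5}, {1, 2, 3, 6}, {1, 2, 4, 5}, {1, 2, 4, 6}, {1, 2, 5, 6}, {1, 3, 4, 5}, {1, 3, 4, 6}, {1, 3, 5, 6}, {1, 4, 5, 6}, {2, 3, 4, 5}, {2, 3, 4, 6}, {2, 3, 5, 6}, {2, 4, 5, 6}, {3, 4, 5, 6}, {1, 2, 3, 4, 5}, {1, 2, 3, 4, 6}, {1, 2, 3, 5, 6}, {1, 2, 4, 5, 6}, {1, 3, 4, 5, 6}, {2, 3, 4, 5, 6}, X } (|σ(ℰ)| = 64).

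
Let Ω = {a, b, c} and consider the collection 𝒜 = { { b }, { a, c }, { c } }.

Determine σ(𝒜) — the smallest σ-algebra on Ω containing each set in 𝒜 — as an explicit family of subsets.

Initial family (5 sets): { {  }, { b }, { c }, { a, c }, Ω }.
Iteration 1 adds 2:
  { a, b }  = Ω∖{ c }
  { b, c }  = { c } ∪ { b }
  [7 total]
Iteration 2. New:
  { a }  = Ω∖{ b, c }
  [8 total]
After Iteration 3 the family is unchanged; done.

Hence σ(𝒜) has 8 members: { {  }, { a }, { b }, { c }, { a, b }, { a, c }, { b, c }, Ω }.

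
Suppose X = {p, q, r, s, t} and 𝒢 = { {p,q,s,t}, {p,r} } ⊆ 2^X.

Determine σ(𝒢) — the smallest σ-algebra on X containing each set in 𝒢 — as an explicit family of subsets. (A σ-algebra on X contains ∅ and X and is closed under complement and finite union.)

σ(𝒢) (8 sets): { {}, {p}, {r}, {p,r}, {q,s,t}, {p,q,s,t}, {q,r,s,t}, X }

Working:
Take S₀ = 𝒢 ∪ {∅, X} = { {}, {p,r}, {p,q,s,t}, X }.
Iteration 1. New:
  {r}  = complement {p,q,s,t}
  {q,s,t}  = complement {p,r}
  [6 total]
Iteration 2. New:
  {q,r,s,t}  = {r} ∪ {q,s,t}
  [7 total]
Iteration 3: 1 new —
  {p}  = complement {q,r,s,t}
  [8 total]
Iteration 4: no new sets; the family is a σ-algebra.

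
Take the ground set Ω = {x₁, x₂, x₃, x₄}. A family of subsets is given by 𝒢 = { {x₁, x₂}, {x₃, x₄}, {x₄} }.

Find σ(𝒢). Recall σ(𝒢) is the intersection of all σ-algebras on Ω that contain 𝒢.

σ(𝒢) (8 sets): { ∅, {x₃}, {x₄}, {x₁, x₂}, {x₃, x₄}, {x₁, x₂, x₃}, {x₁, x₂, x₄}, Ω }

Derivation:
Seed the family with 𝒢 together with ∅ and Ω: { ∅, {x₄}, {x₁, x₂}, {x₃, x₄}, Ω }.
Step 1 (2 new):
  {x₁, x₂, x₃}  = {x₄}ᶜ
  {x₁, x₂, x₄}  = {x₁, x₂} ∪ {x₄}
  [7 total]
Step 2: +1 →
  {x₃}  = {x₁, x₂, x₄}ᶜ
  [8 total]
Step 3: closed — nothing new.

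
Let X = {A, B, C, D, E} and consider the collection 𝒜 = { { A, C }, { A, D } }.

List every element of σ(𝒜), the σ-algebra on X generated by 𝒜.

σ(𝒜) = { ∅, { A }, { C }, { D }, { A, C }, { A, D }, { B, E }, { C, D }, { A, B, E }, { A, C, D }, { B, C, E }, { B, D, E }, { A, B, C, E }, { A, B, D, E }, { B, C, D, E }, X }

Working:
Initial family (4 sets): { ∅, { A, C }, { A, D }, X }.
Pass 1: 3 new —
  { A, C, D }  = { A, C } ∪ { A, D }
  { B, C, E }  = { A, D }ᶜ
  { B, D, E }  = { A, C }ᶜ
Pass 2. New:
  { B, E }  = { A, C, D }ᶜ
  { A, B, C, E }  = { B, C, E } ∪ { A, C }
  { A, B, D, E }  = { A, D } ∪ { B, D, E }
  { B, C, D, E }  = { B, C, E } ∪ { B, D, E }
Pass 3: +3 →
  { A }  = { B, C, D, E }ᶜ
  { C }  = { A, B, D, E }ᶜ
  { D }  = { A, B, C, E }ᶜ
Pass 4. New:
  { C, D }  = { C } ∪ { D }
  { A, B, E }  = { B, E } ∪ { A }
Pass 5: no new sets; the family is a σ-algebra.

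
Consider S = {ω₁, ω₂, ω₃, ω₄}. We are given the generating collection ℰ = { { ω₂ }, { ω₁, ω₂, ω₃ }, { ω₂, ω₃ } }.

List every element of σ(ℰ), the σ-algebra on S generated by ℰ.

Start: ℰ ∪ {∅, S} = { {  }, { ω₂ }, { ω₂, ω₃ }, { ω₁, ω₂, ω₃ }, S }.
Iteration 1 adds 3:
  { ω₄ }  = ᶜ of { ω₁, ω₂, ω₃ }
  { ω₁, ω₄ }  = ᶜ of { ω₂, ω₃ }
  { ω₁, ω₃, ω₄ }  = ᶜ of { ω₂ }
  — 8 sets.
Iteration 2: +3 →
  { ω₂, ω₄ }  = { ω₄ } ∪ { ω₂ }
  { ω₁, ω₂, ω₄ }  = { ω₂ } ∪ { ω₁, ω₄ }
  { ω₂, ω₃, ω₄ }  = { ω₄ } ∪ { ω₂, ω₃ }
  — 11 sets.
Iteration 3: +3 →
  { ω₁ }  = ᶜ of { ω₂, ω₃, ω₄ }
  { ω₃ }  = ᶜ of { ω₁, ω₂, ω₄ }
  { ω₁, ω₃ }  = ᶜ of { ω₂, ω₄ }
  — 14 sets.
Iteration 4: 2 new —
  { ω₁, ω₂ }  = { ω₂ } ∪ { ω₁ }
  { ω₃, ω₄ }  = { ω₃ } ∪ { ω₄ }
  — 16 sets.
Iteration 5: already closed under ᶜ and ∪.

|σ(ℰ)| = 16.  σ(ℰ) = { {  }, { ω₁ }, { ω₂ }, { ω₃ }, { ω₄ }, { ω₁, ω₂ }, { ω₁, ω₃ }, { ω₁, ω₄ }, { ω₂, ω₃ }, { ω₂, ω₄ }, { ω₃, ω₄ }, { ω₁, ω₂, ω₃ }, { ω₁, ω₂, ω₄ }, { ω₁, ω₃, ω₄ }, { ω₂, ω₃, ω₄ }, S }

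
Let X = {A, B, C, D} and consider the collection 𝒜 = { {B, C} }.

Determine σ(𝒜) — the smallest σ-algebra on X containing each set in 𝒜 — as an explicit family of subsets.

Take S₀ = 𝒜 ∪ {∅, X} = { {}, {B, C}, X }.
Round 1 (1 new):
  {A, D}  = X∖{B, C}
  [4 total]
Round 2: no new sets; the family is a σ-algebra.

σ(𝒜) = { {}, {A, D}, {B, C}, X }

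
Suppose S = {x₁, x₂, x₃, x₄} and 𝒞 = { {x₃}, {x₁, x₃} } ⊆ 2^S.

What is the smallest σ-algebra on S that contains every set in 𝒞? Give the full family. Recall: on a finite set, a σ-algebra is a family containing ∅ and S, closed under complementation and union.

σ(𝒞) (8 sets): { {}, {x₁}, {x₃}, {x₁, x₃}, {x₂, x₄}, {x₁, x₂, x₄}, {x₂, x₃, x₄}, S }

Trace:
Begin from { {}, {x₃}, {x₁, x₃}, S } (that is, 𝒞 plus ∅ and S).
Iteration 1 adds 2:
  {x₂, x₄}  = complement {x₁, x₃}
  {x₁, x₂, x₄}  = complement {x₃}
  — 6 sets.
Iteration 2: 1 new —
  {x₂, x₃, x₄}  = {x₃} ∪ {x₂, x₄}
  — 7 sets.
Iteration 3 adds 1:
  {x₁}  = complement {x₂, x₃, x₄}
  — 8 sets.
Iteration 4: stable.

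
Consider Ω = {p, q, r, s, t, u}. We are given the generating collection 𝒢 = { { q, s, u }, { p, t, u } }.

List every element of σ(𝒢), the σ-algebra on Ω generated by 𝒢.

σ(𝒢) = { ∅, { r }, { u }, { p, t }, { q, s }, { r, u }, { p, r, t }, { p, t, u }, { q, r, s }, { q, s, u }, { p, q, s, t }, { p, r, t, u }, { q, r, s, u }, { p, q, r, s, t }, { p, q, s, t, u }, Ω }

Check:
Take S₀ = 𝒢 ∪ {∅, Ω} = { ∅, { p, t, u }, { q, s, u }, Ω }.
Round 1 (3 new):
  { p, r, t }  = { q, s, u }ᶜ
  { q, r, s }  = { p, t, u }ᶜ
  { p, q, s, t, u }  = { q, s, u } ∪ { p, t, u }
  (now 7)
Round 2 adds 4:
  { r }  = { p, q, s, t, u }ᶜ
  { p, r, t, u }  = { p, t, u } ∪ { p, r, t }
  { q, r, s, u }  = { q, s, u } ∪ { q, r, s }
  { p, q, r, s, t }  = { q, r, s } ∪ { p, r, t }
  (now 11)
Round 3: 3 new —
  { u }  = { p, q, r, s, t }ᶜ
  { p, t }  = { q, r, s, u }ᶜ
  { q, s }  = { p, r, t, u }ᶜ
  (now 14)
Round 4. New:
  { r, u }  = { r } ∪ { u }
  { p, q, s, t }  = { p, t } ∪ { q, s }
  (now 16)
Round 5: closed — nothing new.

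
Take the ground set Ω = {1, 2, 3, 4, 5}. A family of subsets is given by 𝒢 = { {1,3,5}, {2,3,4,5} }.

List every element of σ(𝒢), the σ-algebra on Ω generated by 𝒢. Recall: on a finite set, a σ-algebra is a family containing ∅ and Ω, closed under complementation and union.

Take S₀ = 𝒢 ∪ {∅, Ω} = { {}, {1,3,5}, {2,3,4,5}, Ω }.
Round 1: +2 →
  {1}  = ᶜ of {2,3,4,5}
  {2,4}  = ᶜ of {1,3,5}
Round 2 (1 new):
  {1,2,4}  = {2,4} ∪ {1}
Round 3. New:
  {3,5}  = ᶜ of {1,2,4}
Round 4: stable.

|σ(𝒢)| = 8.  σ(𝒢) = { {}, {1}, {2,4}, {3,5}, {1,2,4}, {1,3,5}, {2,3,4,5}, Ω }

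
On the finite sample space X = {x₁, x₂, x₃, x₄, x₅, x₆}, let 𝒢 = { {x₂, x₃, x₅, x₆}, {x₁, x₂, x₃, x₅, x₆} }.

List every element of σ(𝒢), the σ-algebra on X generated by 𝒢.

|σ(𝒢)| = 8.  σ(𝒢) = { {}, {x₁}, {x₄}, {x₁, x₄}, {x₂, x₃, x₅, x₆}, {x₁, x₂, x₃, x₅, x₆}, {x₂, x₃, x₄, x₅, x₆}, X }

Derivation:
Start: 𝒢 ∪ {∅, X} = { {}, {x₂, x₃, x₅, x₆}, {x₁, x₂, x₃, x₅, x₆}, X }.
Step 1. New:
  {x₄}  = ᶜ of {x₁, x₂, x₃, x₅, x₆}
  {x₁, x₄}  = ᶜ of {x₂, x₃, x₅, x₆}
  — 6 sets.
Step 2 (1 new):
  {x₂, x₃, x₄, x₅, x₆}  = {x₄} ∪ {x₂, x₃, x₅, x₆}
  — 7 sets.
Step 3 adds 1:
  {x₁}  = ᶜ of {x₂, x₃, x₄, x₅, x₆}
  — 8 sets.
Step 4: closed — nothing new.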